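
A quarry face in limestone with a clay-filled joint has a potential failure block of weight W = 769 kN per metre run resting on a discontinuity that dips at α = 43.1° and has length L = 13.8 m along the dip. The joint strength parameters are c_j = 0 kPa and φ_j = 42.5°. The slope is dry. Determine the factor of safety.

Resolving the block weight along and normal to the plane and applying the Mohr–Coulomb strength on the joint:
N' = W cosα = 769·cos43.1° = 561.5 kN/m
Driving force T = W sinα = 769·sin43.1° = 525.4 kN/m
Resisting force R = c_j·L + N'·tanφ_j = 0·13.8 + 561.5·tan42.5° = 0.0 + 514.5 = 514.5 kN/m
FS = R / T = 514.5 / 525.4 = 0.979

FS = 0.98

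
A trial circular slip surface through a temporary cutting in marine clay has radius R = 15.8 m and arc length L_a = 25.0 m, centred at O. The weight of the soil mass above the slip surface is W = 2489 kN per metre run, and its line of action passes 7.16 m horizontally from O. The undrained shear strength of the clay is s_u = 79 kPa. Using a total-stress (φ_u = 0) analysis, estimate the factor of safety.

Taking moments about the centre O, the resisting moment is provided by the undrained shear strength acting along the arc:
M_R = s_u·L_a·R = 79·25.00·15.8 = 31205.0 kN·m/m
M_D = W·d = 2489·7.16 = 17821.2 kN·m/m
FS = M_R / M_D = 31205.0 / 17821.2 = 1.751

FS = 1.75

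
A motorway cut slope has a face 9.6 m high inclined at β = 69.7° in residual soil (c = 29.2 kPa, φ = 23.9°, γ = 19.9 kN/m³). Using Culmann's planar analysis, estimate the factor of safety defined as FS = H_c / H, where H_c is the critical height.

H_c = (4c/γ) · sinβ cosφ / [1 − cos(β − φ)]
    = (4·29.2/19.9) · sin69.7°·cos23.9° / [1 − cos45.8°]
    = 5.869 · 0.8575 / 0.3028 = 16.62 m
FS = H_c / H = 16.62 / 9.6 = 1.731

FS = 1.73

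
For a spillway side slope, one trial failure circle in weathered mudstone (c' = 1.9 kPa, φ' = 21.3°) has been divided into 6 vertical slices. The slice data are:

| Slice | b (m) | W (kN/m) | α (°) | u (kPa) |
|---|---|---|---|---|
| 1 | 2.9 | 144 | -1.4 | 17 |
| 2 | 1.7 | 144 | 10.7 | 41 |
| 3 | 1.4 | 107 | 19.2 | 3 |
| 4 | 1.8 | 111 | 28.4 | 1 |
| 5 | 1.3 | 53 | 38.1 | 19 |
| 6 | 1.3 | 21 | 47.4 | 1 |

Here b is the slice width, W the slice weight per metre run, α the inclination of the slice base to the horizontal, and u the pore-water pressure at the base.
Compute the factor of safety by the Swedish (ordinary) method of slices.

Ordinary method of slices: FS = Σ[c'·Δl_i + (W_i cosα_i − u_i·Δl_i)·tanφ'] / Σ W_i sinα_i, with Δl_i = b_i / cosα_i.
Slice 1: Δl = 2.9/cos(-1.4°) = 2.901 m; N'_1 = 144·cos(-1.4°) − 17·2.901 = 94.6; c'Δl = 5.51; W sinα = -3.5
Slice 2: Δl = 1.7/cos10.7° = 1.730 m; N'_2 = 144·cos10.7° − 41·1.730 = 70.6; c'Δl = 3.29; W sinα = 26.7
Slice 3: Δl = 1.4/cos19.2° = 1.482 m; N'_3 = 107·cos19.2° − 3·1.482 = 96.6; c'Δl = 2.82; W sinα = 35.2
Slice 4: Δl = 1.8/cos28.4° = 2.046 m; N'_4 = 111·cos28.4° − 1·2.046 = 95.6; c'Δl = 3.89; W sinα = 52.8
Slice 5: Δl = 1.3/cos38.1° = 1.652 m; N'_5 = 53·cos38.1° − 19·1.652 = 10.3; c'Δl = 3.14; W sinα = 32.7
Slice 6: Δl = 1.3/cos47.4° = 1.921 m; N'_6 = 21·cos47.4° − 1·1.921 = 12.3; c'Δl = 3.65; W sinα = 15.5
Σc'Δl = 22.3 kN/m; ΣN' = 380.0 kN/m; ΣW sinα = 159.4 kN/m
Resisting = 22.3 + 380.0·tan21.3° = 22.3 + 148.2 = 170.5 kN/m
FS = 170.5 / 159.4 = 1.070

FS = 1.07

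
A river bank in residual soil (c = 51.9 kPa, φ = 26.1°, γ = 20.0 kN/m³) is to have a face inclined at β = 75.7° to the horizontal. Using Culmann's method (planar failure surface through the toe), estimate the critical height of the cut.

H_c = 25.67 m

Culmann's analysis gives the critical failure plane at α_cr = (β + φ)/2 = (75.7 + 26.1)/2 = 50.9°, and the critical height
H_c = (4c/γ) · sinβ cosφ / [1 − cos(β − φ)]
    = (4·51.9/20.0) · sin75.7°·cos26.1° / [1 − cos(49.6°)]
    = 10.380 · 0.9690·0.8980 / [1 − 0.6481]
    = 10.380 · 0.8702 / 0.3519
    = 25.67 m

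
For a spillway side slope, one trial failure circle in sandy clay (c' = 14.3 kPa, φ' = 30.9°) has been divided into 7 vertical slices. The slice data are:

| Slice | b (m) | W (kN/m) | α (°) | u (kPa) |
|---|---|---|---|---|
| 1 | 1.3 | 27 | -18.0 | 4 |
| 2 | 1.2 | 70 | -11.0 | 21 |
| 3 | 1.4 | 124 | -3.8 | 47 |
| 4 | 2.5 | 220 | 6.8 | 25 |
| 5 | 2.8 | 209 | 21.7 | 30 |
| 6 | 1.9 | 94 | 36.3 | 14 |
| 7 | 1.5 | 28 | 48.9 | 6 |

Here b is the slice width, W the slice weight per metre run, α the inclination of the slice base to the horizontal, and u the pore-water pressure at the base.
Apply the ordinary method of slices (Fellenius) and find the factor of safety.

Ordinary method of slices: FS = Σ[c'·Δl_i + (W_i cosα_i − u_i·Δl_i)·tanφ'] / Σ W_i sinα_i, with Δl_i = b_i / cosα_i.
Slice 1: Δl = 1.3/cos(-18.0°) = 1.367 m; N'_1 = 27·cos(-18.0°) − 4·1.367 = 20.2; c'Δl = 19.55; W sinα = -8.3
Slice 2: Δl = 1.2/cos(-11.0°) = 1.222 m; N'_2 = 70·cos(-11.0°) − 21·1.222 = 43.0; c'Δl = 17.48; W sinα = -13.4
Slice 3: Δl = 1.4/cos(-3.8°) = 1.403 m; N'_3 = 124·cos(-3.8°) − 47·1.403 = 57.8; c'Δl = 20.06; W sinα = -8.2
Slice 4: Δl = 2.5/cos6.8° = 2.518 m; N'_4 = 220·cos6.8° − 25·2.518 = 155.5; c'Δl = 36.00; W sinα = 26.0
Slice 5: Δl = 2.8/cos21.7° = 3.014 m; N'_5 = 209·cos21.7° − 30·3.014 = 103.8; c'Δl = 43.09; W sinα = 77.3
Slice 6: Δl = 1.9/cos36.3° = 2.358 m; N'_6 = 94·cos36.3° − 14·2.358 = 42.8; c'Δl = 33.71; W sinα = 55.6
Slice 7: Δl = 1.5/cos48.9° = 2.282 m; N'_7 = 28·cos48.9° − 6·2.282 = 4.7; c'Δl = 32.63; W sinα = 21.1
Σc'Δl = 202.5 kN/m; ΣN' = 427.8 kN/m; ΣW sinα = 150.2 kN/m
Resisting = 202.5 + 427.8·tan30.9° = 202.5 + 256.0 = 458.6 kN/m
FS = 458.6 / 150.2 = 3.054

FS = 3.05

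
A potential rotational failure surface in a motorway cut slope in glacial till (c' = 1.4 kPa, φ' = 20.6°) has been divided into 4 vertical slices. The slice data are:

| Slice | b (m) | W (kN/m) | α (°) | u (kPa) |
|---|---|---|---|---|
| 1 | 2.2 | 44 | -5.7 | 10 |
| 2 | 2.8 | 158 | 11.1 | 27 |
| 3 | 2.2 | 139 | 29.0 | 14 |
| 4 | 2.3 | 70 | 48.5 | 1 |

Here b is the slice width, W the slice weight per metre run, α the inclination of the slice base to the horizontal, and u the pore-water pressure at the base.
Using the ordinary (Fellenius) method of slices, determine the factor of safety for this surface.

Ordinary method of slices: FS = Σ[c'·Δl_i + (W_i cosα_i − u_i·Δl_i)·tanφ'] / Σ W_i sinα_i, with Δl_i = b_i / cosα_i.
Slice 1: Δl = 2.2/cos(-5.7°) = 2.211 m; N'_1 = 44·cos(-5.7°) − 10·2.211 = 21.7; c'Δl = 3.10; W sinα = -4.4
Slice 2: Δl = 2.8/cos11.1° = 2.853 m; N'_2 = 158·cos11.1° − 27·2.853 = 78.0; c'Δl = 3.99; W sinα = 30.4
Slice 3: Δl = 2.2/cos29.0° = 2.515 m; N'_3 = 139·cos29.0° − 14·2.515 = 86.4; c'Δl = 3.52; W sinα = 67.4
Slice 4: Δl = 2.3/cos48.5° = 3.471 m; N'_4 = 70·cos48.5° − 1·3.471 = 42.9; c'Δl = 4.86; W sinα = 52.4
Σc'Δl = 15.5 kN/m; ΣN' = 228.9 kN/m; ΣW sinα = 145.9 kN/m
Resisting = 15.5 + 228.9·tan20.6° = 15.5 + 86.1 = 101.5 kN/m
FS = 101.5 / 145.9 = 0.696

FS = 0.70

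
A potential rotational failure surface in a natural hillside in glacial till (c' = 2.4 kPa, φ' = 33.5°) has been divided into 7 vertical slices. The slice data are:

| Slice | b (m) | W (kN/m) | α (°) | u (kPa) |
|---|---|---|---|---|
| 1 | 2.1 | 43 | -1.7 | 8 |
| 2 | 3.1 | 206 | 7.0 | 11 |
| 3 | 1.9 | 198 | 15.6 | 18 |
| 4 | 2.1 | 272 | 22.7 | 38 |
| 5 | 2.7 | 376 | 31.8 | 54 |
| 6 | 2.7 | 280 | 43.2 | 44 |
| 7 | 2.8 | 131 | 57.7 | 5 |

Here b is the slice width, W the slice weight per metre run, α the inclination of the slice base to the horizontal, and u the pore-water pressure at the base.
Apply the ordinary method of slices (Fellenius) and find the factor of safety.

Ordinary method of slices: FS = Σ[c'·Δl_i + (W_i cosα_i − u_i·Δl_i)·tanφ'] / Σ W_i sinα_i, with Δl_i = b_i / cosα_i.
Slice 1: Δl = 2.1/cos(-1.7°) = 2.101 m; N'_1 = 43·cos(-1.7°) − 8·2.101 = 26.2; c'Δl = 5.04; W sinα = -1.3
Slice 2: Δl = 3.1/cos7.0° = 3.123 m; N'_2 = 206·cos7.0° − 11·3.123 = 170.1; c'Δl = 7.50; W sinα = 25.1
Slice 3: Δl = 1.9/cos15.6° = 1.973 m; N'_3 = 198·cos15.6° − 18·1.973 = 155.2; c'Δl = 4.73; W sinα = 53.2
Slice 4: Δl = 2.1/cos22.7° = 2.276 m; N'_4 = 272·cos22.7° − 38·2.276 = 164.4; c'Δl = 5.46; W sinα = 105.0
Slice 5: Δl = 2.7/cos31.8° = 3.177 m; N'_5 = 376·cos31.8° − 54·3.177 = 148.0; c'Δl = 7.62; W sinα = 198.1
Slice 6: Δl = 2.7/cos43.2° = 3.704 m; N'_6 = 280·cos43.2° − 44·3.704 = 41.1; c'Δl = 8.89; W sinα = 191.7
Slice 7: Δl = 2.8/cos57.7° = 5.240 m; N'_7 = 131·cos57.7° − 5·5.240 = 43.8; c'Δl = 12.58; W sinα = 110.7
Σc'Δl = 51.8 kN/m; ΣN' = 748.9 kN/m; ΣW sinα = 682.6 kN/m
Resisting = 51.8 + 748.9·tan33.5° = 51.8 + 495.7 = 547.5 kN/m
FS = 547.5 / 682.6 = 0.802

FS = 0.80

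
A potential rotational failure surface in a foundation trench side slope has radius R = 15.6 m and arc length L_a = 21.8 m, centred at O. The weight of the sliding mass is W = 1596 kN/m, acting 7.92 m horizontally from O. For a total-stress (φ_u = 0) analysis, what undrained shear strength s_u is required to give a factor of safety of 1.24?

s_u = 46.1 kPa

FS = s_u·L_a·R / (W·d), so s_u = FS·W·d / (L_a·R).
s_u = 1.24·1596·7.92 / (21.80·15.6) = 15674.0 / 340.08 = 46.09 kPa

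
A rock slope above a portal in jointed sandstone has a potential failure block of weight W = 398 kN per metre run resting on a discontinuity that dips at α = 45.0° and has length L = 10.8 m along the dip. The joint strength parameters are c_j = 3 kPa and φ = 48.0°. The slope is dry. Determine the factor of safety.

Resolving the block weight along and normal to the plane and applying the Mohr–Coulomb strength on the joint:
N' = W cosα = 398·cos45.0° = 281.4 kN/m
Driving force T = W sinα = 398·sin45.0° = 281.4 kN/m
Resisting force R = c_j·L + N'·tanφ = 3·10.8 + 281.4·tan48.0° = 32.4 + 312.6 = 345.0 kN/m
FS = R / T = 345.0 / 281.4 = 1.226

FS = 1.23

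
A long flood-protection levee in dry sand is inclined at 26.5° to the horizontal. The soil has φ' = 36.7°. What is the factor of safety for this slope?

FS = 1.49

For a dry cohesionless infinite slope the factor of safety is FS = tanφ' / tanβ.
FS = tan36.7° / tan26.5° = 0.7454 / 0.4986 = 1.495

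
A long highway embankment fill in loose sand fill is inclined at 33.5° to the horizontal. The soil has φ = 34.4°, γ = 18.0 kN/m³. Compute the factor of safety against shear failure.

For a dry cohesionless infinite slope the factor of safety is FS = tanφ / tanβ.
FS = tan34.4° / tan33.5° = 0.6847 / 0.6619 = 1.034

FS = 1.03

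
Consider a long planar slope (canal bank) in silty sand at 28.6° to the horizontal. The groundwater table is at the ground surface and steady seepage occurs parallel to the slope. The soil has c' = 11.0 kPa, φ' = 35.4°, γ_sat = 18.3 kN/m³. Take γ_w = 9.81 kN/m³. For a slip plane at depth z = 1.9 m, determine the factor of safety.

With seepage parallel to the slope and the water table at the surface, the effective normal stress on the slip plane uses the buoyant unit weight γ' = γ_sat − γ_w while the driving shear stress uses γ_sat:
FS = [c' + γ' z cos²β tanφ'] / [γ_sat z sinβ cosβ]
γ' = 18.3 − 9.81 = 8.49 kN/m³
Numerator = 11.0 + 8.49·1.9·cos²28.6°·tan35.4° = 11.0 + 8.49·1.9·0.7709·0.7107 = 19.837 kPa
Denominator = 18.3·1.9·sin28.6°·cos28.6° = 18.3·1.9·0.4787·0.8780 = 14.613 kPa
FS = 19.837 / 14.613 = 1.357

FS = 1.36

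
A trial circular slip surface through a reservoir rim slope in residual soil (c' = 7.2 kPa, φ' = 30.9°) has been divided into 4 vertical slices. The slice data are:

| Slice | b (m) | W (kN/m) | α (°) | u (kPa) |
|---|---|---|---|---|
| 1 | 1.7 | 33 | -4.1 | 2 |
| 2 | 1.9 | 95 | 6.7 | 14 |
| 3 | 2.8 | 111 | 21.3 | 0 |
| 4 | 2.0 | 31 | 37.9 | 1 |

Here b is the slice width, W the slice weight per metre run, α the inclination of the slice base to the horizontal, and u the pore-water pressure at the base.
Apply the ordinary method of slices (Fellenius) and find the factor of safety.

Ordinary method of slices: FS = Σ[c'·Δl_i + (W_i cosα_i − u_i·Δl_i)·tanφ'] / Σ W_i sinα_i, with Δl_i = b_i / cosα_i.
Slice 1: Δl = 1.7/cos(-4.1°) = 1.704 m; N'_1 = 33·cos(-4.1°) − 2·1.704 = 29.5; c'Δl = 12.27; W sinα = -2.4
Slice 2: Δl = 1.9/cos6.7° = 1.913 m; N'_2 = 95·cos6.7° − 14·1.913 = 67.6; c'Δl = 13.77; W sinα = 11.1
Slice 3: Δl = 2.8/cos21.3° = 3.005 m; N'_3 = 111·cos21.3° − 0·3.005 = 103.4; c'Δl = 21.64; W sinα = 40.3
Slice 4: Δl = 2.0/cos37.9° = 2.535 m; N'_4 = 31·cos37.9° − 1·2.535 = 21.9; c'Δl = 18.25; W sinα = 19.0
Σc'Δl = 65.9 kN/m; ΣN' = 222.4 kN/m; ΣW sinα = 68.1 kN/m
Resisting = 65.9 + 222.4·tan30.9° = 65.9 + 133.1 = 199.0 kN/m
FS = 199.0 / 68.1 = 2.923

FS = 2.92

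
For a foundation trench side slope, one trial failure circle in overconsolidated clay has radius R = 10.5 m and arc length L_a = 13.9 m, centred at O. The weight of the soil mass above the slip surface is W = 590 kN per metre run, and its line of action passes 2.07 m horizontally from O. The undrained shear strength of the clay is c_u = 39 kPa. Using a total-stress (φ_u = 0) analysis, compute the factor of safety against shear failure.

FS = 4.66

Taking moments about the centre O, the resisting moment is provided by the undrained shear strength acting along the arc:
M_R = c_u·L_a·R = 39·13.90·10.5 = 5692.1 kN·m/m
M_D = W·d = 590·2.07 = 1221.3 kN·m/m
FS = M_R / M_D = 5692.1 / 1221.3 = 4.661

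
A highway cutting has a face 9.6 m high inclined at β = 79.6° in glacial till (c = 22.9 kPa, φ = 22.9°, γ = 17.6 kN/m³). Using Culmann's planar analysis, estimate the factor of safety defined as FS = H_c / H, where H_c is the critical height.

FS = 1.09

H_c = (4c/γ) · sinβ cosφ / [1 − cos(β − φ)]
    = (4·22.9/17.6) · sin79.6°·cos22.9° / [1 − cos56.7°]
    = 5.205 · 0.9061 / 0.4510 = 10.46 m
FS = H_c / H = 10.46 / 9.6 = 1.089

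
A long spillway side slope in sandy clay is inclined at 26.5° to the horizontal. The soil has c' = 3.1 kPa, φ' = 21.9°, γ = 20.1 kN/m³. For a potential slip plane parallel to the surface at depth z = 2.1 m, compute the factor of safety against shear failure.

FS = 0.99

For an infinite slope with a slip plane parallel to the surface (no pore pressure): FS = [c' + γz cos²β tanφ'] / [γz sinβ cosβ].
γz = 20.1·2.1 = 42.21 kN/m²
Numerator = 3.1 + 42.21·cos²26.5°·tan21.9° = 3.1 + 42.21·0.8009·0.4020 = 16.690 kPa
Denominator = 42.21·sin26.5°·cos26.5° = 42.21·0.4462·0.8949 = 16.855 kPa
FS = 16.690 / 16.855 = 0.990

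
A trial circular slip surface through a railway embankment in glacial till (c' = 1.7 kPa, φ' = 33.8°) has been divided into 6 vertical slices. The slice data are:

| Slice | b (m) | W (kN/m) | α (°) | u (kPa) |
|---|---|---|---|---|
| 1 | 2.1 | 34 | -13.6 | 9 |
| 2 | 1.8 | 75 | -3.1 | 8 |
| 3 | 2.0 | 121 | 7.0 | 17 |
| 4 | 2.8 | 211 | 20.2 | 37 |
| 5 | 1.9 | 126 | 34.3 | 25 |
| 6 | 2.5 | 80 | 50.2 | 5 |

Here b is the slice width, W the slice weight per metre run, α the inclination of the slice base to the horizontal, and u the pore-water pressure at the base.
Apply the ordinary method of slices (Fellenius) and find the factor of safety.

Ordinary method of slices: FS = Σ[c'·Δl_i + (W_i cosα_i − u_i·Δl_i)·tanφ'] / Σ W_i sinα_i, with Δl_i = b_i / cosα_i.
Slice 1: Δl = 2.1/cos(-13.6°) = 2.161 m; N'_1 = 34·cos(-13.6°) − 9·2.161 = 13.6; c'Δl = 3.67; W sinα = -8.0
Slice 2: Δl = 1.8/cos(-3.1°) = 1.803 m; N'_2 = 75·cos(-3.1°) − 8·1.803 = 60.5; c'Δl = 3.06; W sinα = -4.1
Slice 3: Δl = 2.0/cos7.0° = 2.015 m; N'_3 = 121·cos7.0° − 17·2.015 = 85.8; c'Δl = 3.43; W sinα = 14.7
Slice 4: Δl = 2.8/cos20.2° = 2.984 m; N'_4 = 211·cos20.2° − 37·2.984 = 87.6; c'Δl = 5.07; W sinα = 72.9
Slice 5: Δl = 1.9/cos34.3° = 2.300 m; N'_5 = 126·cos34.3° − 25·2.300 = 46.6; c'Δl = 3.91; W sinα = 71.0
Slice 6: Δl = 2.5/cos50.2° = 3.906 m; N'_6 = 80·cos50.2° − 5·3.906 = 31.7; c'Δl = 6.64; W sinα = 61.5
Σc'Δl = 25.8 kN/m; ΣN' = 325.8 kN/m; ΣW sinα = 208.0 kN/m
Resisting = 25.8 + 325.8·tan33.8° = 25.8 + 218.1 = 243.9 kN/m
FS = 243.9 / 208.0 = 1.172

FS = 1.17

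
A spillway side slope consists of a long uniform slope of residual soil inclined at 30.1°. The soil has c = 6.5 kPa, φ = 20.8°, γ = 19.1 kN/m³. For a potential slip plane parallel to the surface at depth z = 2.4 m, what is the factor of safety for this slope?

For an infinite slope with a slip plane parallel to the surface (no pore pressure): FS = [c + γz cos²β tanφ] / [γz sinβ cosβ].
γz = 19.1·2.4 = 45.84 kN/m²
Numerator = 6.5 + 45.84·cos²30.1°·tan20.8° = 6.5 + 45.84·0.7485·0.3799 = 19.533 kPa
Denominator = 45.84·sin30.1°·cos30.1° = 45.84·0.5015·0.8652 = 19.889 kPa
FS = 19.533 / 19.889 = 0.982

FS = 0.98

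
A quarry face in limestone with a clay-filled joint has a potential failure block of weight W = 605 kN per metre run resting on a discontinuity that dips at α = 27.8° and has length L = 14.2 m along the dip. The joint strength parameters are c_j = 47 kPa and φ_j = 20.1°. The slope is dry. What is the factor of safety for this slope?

Resolving the block weight along and normal to the plane and applying the Mohr–Coulomb strength on the joint:
N' = W cosα = 605·cos27.8° = 535.2 kN/m
Driving force T = W sinα = 605·sin27.8° = 282.2 kN/m
Resisting force R = c_j·L + N'·tanφ_j = 47·14.2 + 535.2·tan20.1° = 667.4 + 195.8 = 863.2 kN/m
FS = R / T = 863.2 / 282.2 = 3.059

FS = 3.06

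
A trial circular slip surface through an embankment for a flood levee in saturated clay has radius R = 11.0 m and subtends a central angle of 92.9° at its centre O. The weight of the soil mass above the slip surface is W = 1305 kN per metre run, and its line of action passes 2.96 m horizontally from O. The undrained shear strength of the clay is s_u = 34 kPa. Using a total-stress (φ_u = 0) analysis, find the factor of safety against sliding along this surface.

Taking moments about the centre O, the resisting moment is provided by the undrained shear strength acting along the arc:
Arc length L_a = R·θ = 11.0·(92.9°·π/180) = 11.0·1.6214 = 17.84 m
M_R = s_u·L_a·R = 34·17.84·11.0 = 6670.5 kN·m/m
M_D = W·d = 1305·2.96 = 3862.8 kN·m/m
FS = M_R / M_D = 6670.5 / 3862.8 = 1.727

FS = 1.73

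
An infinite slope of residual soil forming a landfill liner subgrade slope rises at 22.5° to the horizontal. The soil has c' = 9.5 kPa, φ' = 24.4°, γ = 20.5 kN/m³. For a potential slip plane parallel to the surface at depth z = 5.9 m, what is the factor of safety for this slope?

FS = 1.32

For an infinite slope with a slip plane parallel to the surface (no pore pressure): FS = [c' + γz cos²β tanφ'] / [γz sinβ cosβ].
γz = 20.5·5.9 = 120.95 kN/m²
Numerator = 9.5 + 120.95·cos²22.5°·tan24.4° = 9.5 + 120.95·0.8536·0.4536 = 56.331 kPa
Denominator = 120.95·sin22.5°·cos22.5° = 120.95·0.3827·0.9239 = 42.762 kPa
FS = 56.331 / 42.762 = 1.317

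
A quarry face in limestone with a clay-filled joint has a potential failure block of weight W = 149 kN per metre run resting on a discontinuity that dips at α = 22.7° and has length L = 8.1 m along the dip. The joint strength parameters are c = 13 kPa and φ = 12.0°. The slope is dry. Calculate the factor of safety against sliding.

Resolving the block weight along and normal to the plane and applying the Mohr–Coulomb strength on the joint:
N' = W cosα = 149·cos22.7° = 137.5 kN/m
Driving force T = W sinα = 149·sin22.7° = 57.5 kN/m
Resisting force R = c·L + N'·tanφ = 13·8.1 + 137.5·tan12.0° = 105.3 + 29.2 = 134.5 kN/m
FS = R / T = 134.5 / 57.5 = 2.339

FS = 2.34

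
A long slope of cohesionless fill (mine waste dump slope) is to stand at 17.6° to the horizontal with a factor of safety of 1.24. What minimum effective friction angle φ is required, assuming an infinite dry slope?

φ = 21.5°

FS = tanφ/tanβ ⇒ tanφ = FS · tanβ = 1.24 · tan17.6° = 0.3934
φ = arctan(0.3934) = 21.47°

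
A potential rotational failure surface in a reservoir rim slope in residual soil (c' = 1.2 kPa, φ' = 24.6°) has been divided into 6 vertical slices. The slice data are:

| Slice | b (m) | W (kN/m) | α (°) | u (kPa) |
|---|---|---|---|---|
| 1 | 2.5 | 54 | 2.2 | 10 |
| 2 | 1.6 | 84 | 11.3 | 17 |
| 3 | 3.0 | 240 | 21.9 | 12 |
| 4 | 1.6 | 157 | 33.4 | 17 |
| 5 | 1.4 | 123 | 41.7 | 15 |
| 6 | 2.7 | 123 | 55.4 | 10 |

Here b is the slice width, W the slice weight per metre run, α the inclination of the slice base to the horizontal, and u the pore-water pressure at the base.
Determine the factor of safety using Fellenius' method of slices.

FS = 0.60

Ordinary method of slices: FS = Σ[c'·Δl_i + (W_i cosα_i − u_i·Δl_i)·tanφ'] / Σ W_i sinα_i, with Δl_i = b_i / cosα_i.
Slice 1: Δl = 2.5/cos2.2° = 2.502 m; N'_1 = 54·cos2.2° − 10·2.502 = 28.9; c'Δl = 3.00; W sinα = 2.1
Slice 2: Δl = 1.6/cos11.3° = 1.632 m; N'_2 = 84·cos11.3° − 17·1.632 = 54.6; c'Δl = 1.96; W sinα = 16.5
Slice 3: Δl = 3.0/cos21.9° = 3.233 m; N'_3 = 240·cos21.9° − 12·3.233 = 183.9; c'Δl = 3.88; W sinα = 89.5
Slice 4: Δl = 1.6/cos33.4° = 1.917 m; N'_4 = 157·cos33.4° − 17·1.917 = 98.5; c'Δl = 2.30; W sinα = 86.4
Slice 5: Δl = 1.4/cos41.7° = 1.875 m; N'_5 = 123·cos41.7° − 15·1.875 = 63.7; c'Δl = 2.25; W sinα = 81.8
Slice 6: Δl = 2.7/cos55.4° = 4.755 m; N'_6 = 123·cos55.4° − 10·4.755 = 22.3; c'Δl = 5.71; W sinα = 101.2
Σc'Δl = 19.1 kN/m; ΣN' = 452.0 kN/m; ΣW sinα = 377.5 kN/m
Resisting = 19.1 + 452.0·tan24.6° = 19.1 + 206.9 = 226.0 kN/m
FS = 226.0 / 377.5 = 0.599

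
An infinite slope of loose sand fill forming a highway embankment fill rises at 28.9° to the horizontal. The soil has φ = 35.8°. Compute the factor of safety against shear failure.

For a dry cohesionless infinite slope the factor of safety is FS = tanφ / tanβ.
FS = tan35.8° / tan28.9° = 0.7212 / 0.5520 = 1.306

FS = 1.31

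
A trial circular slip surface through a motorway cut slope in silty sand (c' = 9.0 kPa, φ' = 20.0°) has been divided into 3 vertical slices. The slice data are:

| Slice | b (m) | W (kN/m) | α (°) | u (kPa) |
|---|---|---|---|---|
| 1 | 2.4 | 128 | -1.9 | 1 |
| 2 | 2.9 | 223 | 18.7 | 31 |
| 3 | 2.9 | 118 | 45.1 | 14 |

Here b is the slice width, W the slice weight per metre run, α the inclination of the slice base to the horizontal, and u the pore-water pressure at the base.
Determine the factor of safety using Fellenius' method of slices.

FS = 1.22

Ordinary method of slices: FS = Σ[c'·Δl_i + (W_i cosα_i − u_i·Δl_i)·tanφ'] / Σ W_i sinα_i, with Δl_i = b_i / cosα_i.
Slice 1: Δl = 2.4/cos(-1.9°) = 2.401 m; N'_1 = 128·cos(-1.9°) − 1·2.401 = 125.5; c'Δl = 21.61; W sinα = -4.2
Slice 2: Δl = 2.9/cos18.7° = 3.062 m; N'_2 = 223·cos18.7° − 31·3.062 = 116.3; c'Δl = 27.55; W sinα = 71.5
Slice 3: Δl = 2.9/cos45.1° = 4.108 m; N'_3 = 118·cos45.1° − 14·4.108 = 25.8; c'Δl = 36.98; W sinα = 83.6
Σc'Δl = 86.1 kN/m; ΣN' = 267.6 kN/m; ΣW sinα = 150.8 kN/m
Resisting = 86.1 + 267.6·tan20.0° = 86.1 + 97.4 = 183.5 kN/m
FS = 183.5 / 150.8 = 1.217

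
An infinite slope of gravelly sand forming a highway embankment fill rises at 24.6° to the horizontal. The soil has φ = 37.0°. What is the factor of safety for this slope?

FS = 1.65

For a dry cohesionless infinite slope the factor of safety is FS = tanφ / tanβ.
FS = tan37.0° / tan24.6° = 0.7536 / 0.4578 = 1.646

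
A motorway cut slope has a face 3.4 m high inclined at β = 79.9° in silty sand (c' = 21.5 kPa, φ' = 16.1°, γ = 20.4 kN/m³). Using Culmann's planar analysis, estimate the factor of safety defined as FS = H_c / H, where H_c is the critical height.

FS = 2.10

H_c = (4c'/γ) · sinβ cosφ' / [1 − cos(β − φ')]
    = (4·21.5/20.4) · sin79.9°·cos16.1° / [1 − cos63.8°]
    = 4.216 · 0.9459 / 0.5585 = 7.14 m
FS = H_c / H = 7.14 / 3.4 = 2.100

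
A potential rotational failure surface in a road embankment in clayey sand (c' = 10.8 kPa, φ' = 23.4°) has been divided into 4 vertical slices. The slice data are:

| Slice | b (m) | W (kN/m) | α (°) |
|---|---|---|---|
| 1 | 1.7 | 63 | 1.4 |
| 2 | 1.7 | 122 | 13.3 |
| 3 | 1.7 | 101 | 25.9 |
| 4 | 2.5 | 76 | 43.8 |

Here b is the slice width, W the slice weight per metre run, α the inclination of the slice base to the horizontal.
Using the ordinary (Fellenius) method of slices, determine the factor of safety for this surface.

FS = 1.87

Ordinary method of slices: FS = Σ[c'·Δl_i + (W_i cosα_i)·tanφ'] / Σ W_i sinα_i, with Δl_i = b_i / cosα_i.
Slice 1: Δl = 1.7/cos1.4° = 1.701 m; N'_1 = 63·cos1.4° = 63.0; c'Δl = 18.37; W sinα = 1.5
Slice 2: Δl = 1.7/cos13.3° = 1.747 m; N'_2 = 122·cos13.3° = 118.7; c'Δl = 18.87; W sinα = 28.1
Slice 3: Δl = 1.7/cos25.9° = 1.890 m; N'_3 = 101·cos25.9° = 90.9; c'Δl = 20.41; W sinα = 44.1
Slice 4: Δl = 2.5/cos43.8° = 3.464 m; N'_4 = 76·cos43.8° = 54.9; c'Δl = 37.41; W sinα = 52.6
Σc'Δl = 95.1 kN/m; ΣN' = 327.4 kN/m; ΣW sinα = 126.3 kN/m
Resisting = 95.1 + 327.4·tan23.4° = 95.1 + 141.7 = 236.7 kN/m
FS = 236.7 / 126.3 = 1.874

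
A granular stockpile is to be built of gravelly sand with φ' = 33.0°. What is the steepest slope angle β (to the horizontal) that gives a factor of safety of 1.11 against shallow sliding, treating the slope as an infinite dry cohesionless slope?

For an infinite dry cohesionless slope FS = tanφ'/tanβ, so tanβ = tanφ' / FS.
tanβ = tan33.0° / 1.11 = 0.6494 / 1.11 = 0.5851
β = arctan(0.5851) = 30.33°

β = 30.3°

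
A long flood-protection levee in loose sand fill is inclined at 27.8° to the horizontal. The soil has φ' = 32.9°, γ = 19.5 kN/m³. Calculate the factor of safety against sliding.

For a dry cohesionless infinite slope the factor of safety is FS = tanφ' / tanβ.
FS = tan32.9° / tan27.8° = 0.6469 / 0.5272 = 1.227

FS = 1.23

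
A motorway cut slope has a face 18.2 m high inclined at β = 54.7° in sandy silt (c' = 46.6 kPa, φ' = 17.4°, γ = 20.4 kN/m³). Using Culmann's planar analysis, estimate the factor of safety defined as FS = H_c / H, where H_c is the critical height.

FS = 1.91

H_c = (4c'/γ) · sinβ cosφ' / [1 − cos(β − φ')]
    = (4·46.6/20.4) · sin54.7°·cos17.4° / [1 − cos37.3°]
    = 9.137 · 0.7788 / 0.2045 = 34.79 m
FS = H_c / H = 34.79 / 18.2 = 1.912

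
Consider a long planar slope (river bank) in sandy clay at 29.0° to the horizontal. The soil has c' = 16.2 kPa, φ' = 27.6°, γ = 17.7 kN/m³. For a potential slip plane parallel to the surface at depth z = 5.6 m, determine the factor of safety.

FS = 1.33

For an infinite slope with a slip plane parallel to the surface (no pore pressure): FS = [c' + γz cos²β tanφ'] / [γz sinβ cosβ].
γz = 17.7·5.6 = 99.12 kN/m²
Numerator = 16.2 + 99.12·cos²29.0°·tan27.6° = 16.2 + 99.12·0.7650·0.5228 = 55.839 kPa
Denominator = 99.12·sin29.0°·cos29.0° = 99.12·0.4848·0.8746 = 42.029 kPa
FS = 55.839 / 42.029 = 1.329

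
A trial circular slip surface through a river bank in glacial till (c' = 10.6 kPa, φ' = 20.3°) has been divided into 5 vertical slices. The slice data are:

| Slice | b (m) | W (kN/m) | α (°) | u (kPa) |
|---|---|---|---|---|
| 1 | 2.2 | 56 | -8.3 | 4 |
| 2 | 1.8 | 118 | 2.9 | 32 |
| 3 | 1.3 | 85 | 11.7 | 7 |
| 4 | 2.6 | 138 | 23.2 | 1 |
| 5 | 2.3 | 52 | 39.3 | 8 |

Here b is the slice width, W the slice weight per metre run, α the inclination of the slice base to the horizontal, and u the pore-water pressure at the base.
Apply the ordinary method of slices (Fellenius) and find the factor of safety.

Ordinary method of slices: FS = Σ[c'·Δl_i + (W_i cosα_i − u_i·Δl_i)·tanφ'] / Σ W_i sinα_i, with Δl_i = b_i / cosα_i.
Slice 1: Δl = 2.2/cos(-8.3°) = 2.223 m; N'_1 = 56·cos(-8.3°) − 4·2.223 = 46.5; c'Δl = 23.57; W sinα = -8.1
Slice 2: Δl = 1.8/cos2.9° = 1.802 m; N'_2 = 118·cos2.9° − 32·1.802 = 60.2; c'Δl = 19.10; W sinα = 6.0
Slice 3: Δl = 1.3/cos11.7° = 1.328 m; N'_3 = 85·cos11.7° − 7·1.328 = 73.9; c'Δl = 14.07; W sinα = 17.2
Slice 4: Δl = 2.6/cos23.2° = 2.829 m; N'_4 = 138·cos23.2° − 1·2.829 = 124.0; c'Δl = 29.98; W sinα = 54.4
Slice 5: Δl = 2.3/cos39.3° = 2.972 m; N'_5 = 52·cos39.3° − 8·2.972 = 16.5; c'Δl = 31.51; W sinα = 32.9
Σc'Δl = 118.2 kN/m; ΣN' = 321.1 kN/m; ΣW sinα = 102.4 kN/m
Resisting = 118.2 + 321.1·tan20.3° = 118.2 + 118.8 = 237.0 kN/m
FS = 237.0 / 102.4 = 2.314

FS = 2.31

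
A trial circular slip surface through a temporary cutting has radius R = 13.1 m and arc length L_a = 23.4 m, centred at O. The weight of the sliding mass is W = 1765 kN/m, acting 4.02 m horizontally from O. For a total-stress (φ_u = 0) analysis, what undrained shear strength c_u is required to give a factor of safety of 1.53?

FS = c_u·L_a·R / (W·d), so c_u = FS·W·d / (L_a·R).
c_u = 1.53·1765·4.02 / (23.40·13.1) = 10855.8 / 306.54 = 35.41 kPa

c_u = 35.4 kPa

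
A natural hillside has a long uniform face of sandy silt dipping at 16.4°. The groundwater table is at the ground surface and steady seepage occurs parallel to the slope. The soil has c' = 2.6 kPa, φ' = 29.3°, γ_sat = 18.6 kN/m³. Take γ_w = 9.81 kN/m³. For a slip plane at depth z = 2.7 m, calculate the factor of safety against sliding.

FS = 1.09

With seepage parallel to the slope and the water table at the surface, the effective normal stress on the slip plane uses the buoyant unit weight γ' = γ_sat − γ_w while the driving shear stress uses γ_sat:
FS = [c' + γ' z cos²β tanφ'] / [γ_sat z sinβ cosβ]
γ' = 18.6 − 9.81 = 8.79 kN/m³
Numerator = 2.6 + 8.79·2.7·cos²16.4°·tan29.3° = 2.6 + 8.79·2.7·0.9203·0.5612 = 14.857 kPa
Denominator = 18.6·2.7·sin16.4°·cos16.4° = 18.6·2.7·0.2823·0.9593 = 13.602 kPa
FS = 14.857 / 13.602 = 1.092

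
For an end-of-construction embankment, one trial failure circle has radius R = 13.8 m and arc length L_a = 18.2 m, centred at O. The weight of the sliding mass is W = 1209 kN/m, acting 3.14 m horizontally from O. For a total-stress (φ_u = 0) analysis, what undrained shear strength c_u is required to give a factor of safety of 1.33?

FS = c_u·L_a·R / (W·d), so c_u = FS·W·d / (L_a·R).
c_u = 1.33·1209·3.14 / (18.20·13.8) = 5049.0 / 251.16 = 20.10 kPa

c_u = 20.1 kPa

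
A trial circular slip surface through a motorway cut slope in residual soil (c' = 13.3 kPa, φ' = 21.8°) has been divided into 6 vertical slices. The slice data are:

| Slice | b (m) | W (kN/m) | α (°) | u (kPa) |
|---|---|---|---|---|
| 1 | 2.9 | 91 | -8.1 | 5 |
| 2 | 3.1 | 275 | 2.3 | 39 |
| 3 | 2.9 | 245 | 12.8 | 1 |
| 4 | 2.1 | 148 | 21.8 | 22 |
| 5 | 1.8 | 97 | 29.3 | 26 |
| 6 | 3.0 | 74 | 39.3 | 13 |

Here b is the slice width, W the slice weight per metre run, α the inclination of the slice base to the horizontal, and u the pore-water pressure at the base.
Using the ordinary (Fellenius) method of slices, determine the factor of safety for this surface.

Ordinary method of slices: FS = Σ[c'·Δl_i + (W_i cosα_i − u_i·Δl_i)·tanφ'] / Σ W_i sinα_i, with Δl_i = b_i / cosα_i.
Slice 1: Δl = 2.9/cos(-8.1°) = 2.929 m; N'_1 = 91·cos(-8.1°) − 5·2.929 = 75.4; c'Δl = 38.96; W sinα = -12.8
Slice 2: Δl = 3.1/cos2.3° = 3.102 m; N'_2 = 275·cos2.3° − 39·3.102 = 153.8; c'Δl = 41.26; W sinα = 11.0
Slice 3: Δl = 2.9/cos12.8° = 2.974 m; N'_3 = 245·cos12.8° − 1·2.974 = 235.9; c'Δl = 39.55; W sinα = 54.3
Slice 4: Δl = 2.1/cos21.8° = 2.262 m; N'_4 = 148·cos21.8° − 22·2.262 = 87.7; c'Δl = 30.08; W sinα = 55.0
Slice 5: Δl = 1.8/cos29.3° = 2.064 m; N'_5 = 97·cos29.3° − 26·2.064 = 30.9; c'Δl = 27.45; W sinα = 47.5
Slice 6: Δl = 3.0/cos39.3° = 3.877 m; N'_6 = 74·cos39.3° − 13·3.877 = 6.9; c'Δl = 51.56; W sinα = 46.9
Σc'Δl = 228.9 kN/m; ΣN' = 590.6 kN/m; ΣW sinα = 201.8 kN/m
Resisting = 228.9 + 590.6·tan21.8° = 228.9 + 236.2 = 465.1 kN/m
FS = 465.1 / 201.8 = 2.305

FS = 2.30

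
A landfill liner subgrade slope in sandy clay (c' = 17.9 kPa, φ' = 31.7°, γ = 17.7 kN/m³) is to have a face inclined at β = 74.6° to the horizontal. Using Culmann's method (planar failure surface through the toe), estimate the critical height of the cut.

Culmann's analysis gives the critical failure plane at α_cr = (β + φ')/2 = (74.6 + 31.7)/2 = 53.1°, and the critical height
H_c = (4c'/γ) · sinβ cosφ' / [1 − cos(β − φ')]
    = (4·17.9/17.7) · sin74.6°·cos31.7° / [1 − cos(42.9°)]
    = 4.045 · 0.9641·0.8508 / [1 − 0.7325]
    = 4.045 · 0.8203 / 0.2675
    = 12.41 m

H_c = 12.41 m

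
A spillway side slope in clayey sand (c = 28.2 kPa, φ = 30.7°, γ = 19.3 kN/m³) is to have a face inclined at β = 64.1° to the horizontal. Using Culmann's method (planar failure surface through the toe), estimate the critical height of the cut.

Culmann's analysis gives the critical failure plane at α_cr = (β + φ)/2 = (64.1 + 30.7)/2 = 47.4°, and the critical height
H_c = (4c/γ) · sinβ cosφ / [1 − cos(β − φ)]
    = (4·28.2/19.3) · sin64.1°·cos30.7° / [1 − cos(33.4°)]
    = 5.845 · 0.8996·0.8599 / [1 − 0.8348]
    = 5.845 · 0.7735 / 0.1652
    = 27.37 m

H_c = 27.37 m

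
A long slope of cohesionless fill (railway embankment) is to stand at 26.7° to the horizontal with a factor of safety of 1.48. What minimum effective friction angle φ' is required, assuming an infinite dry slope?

FS = tanφ'/tanβ ⇒ tanφ' = FS · tanβ = 1.48 · tan26.7° = 0.7444
φ' = arctan(0.7444) = 36.66°

φ' = 36.7°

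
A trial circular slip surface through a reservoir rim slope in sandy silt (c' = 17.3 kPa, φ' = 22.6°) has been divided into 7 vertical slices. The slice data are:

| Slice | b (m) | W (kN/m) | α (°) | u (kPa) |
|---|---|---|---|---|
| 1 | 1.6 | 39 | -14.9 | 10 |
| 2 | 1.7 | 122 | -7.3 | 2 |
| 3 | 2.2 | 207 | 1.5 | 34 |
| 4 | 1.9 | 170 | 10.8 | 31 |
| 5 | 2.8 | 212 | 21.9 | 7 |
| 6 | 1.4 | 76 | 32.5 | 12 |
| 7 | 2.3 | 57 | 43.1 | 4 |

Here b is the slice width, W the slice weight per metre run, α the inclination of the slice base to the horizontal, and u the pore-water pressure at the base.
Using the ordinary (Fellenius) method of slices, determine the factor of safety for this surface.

FS = 3.08

Ordinary method of slices: FS = Σ[c'·Δl_i + (W_i cosα_i − u_i·Δl_i)·tanφ'] / Σ W_i sinα_i, with Δl_i = b_i / cosα_i.
Slice 1: Δl = 1.6/cos(-14.9°) = 1.656 m; N'_1 = 39·cos(-14.9°) − 10·1.656 = 21.1; c'Δl = 28.64; W sinα = -10.0
Slice 2: Δl = 1.7/cos(-7.3°) = 1.714 m; N'_2 = 122·cos(-7.3°) − 2·1.714 = 117.6; c'Δl = 29.65; W sinα = -15.5
Slice 3: Δl = 2.2/cos1.5° = 2.201 m; N'_3 = 207·cos1.5° − 34·2.201 = 132.1; c'Δl = 38.07; W sinα = 5.4
Slice 4: Δl = 1.9/cos10.8° = 1.934 m; N'_4 = 170·cos10.8° − 31·1.934 = 107.0; c'Δl = 33.46; W sinα = 31.9
Slice 5: Δl = 2.8/cos21.9° = 3.018 m; N'_5 = 212·cos21.9° − 7·3.018 = 175.6; c'Δl = 52.21; W sinα = 79.1
Slice 6: Δl = 1.4/cos32.5° = 1.660 m; N'_6 = 76·cos32.5° − 12·1.660 = 44.2; c'Δl = 28.72; W sinα = 40.8
Slice 7: Δl = 2.3/cos43.1° = 3.150 m; N'_7 = 57·cos43.1° − 4·3.150 = 29.0; c'Δl = 54.49; W sinα = 38.9
Σc'Δl = 265.2 kN/m; ΣN' = 626.6 kN/m; ΣW sinα = 170.6 kN/m
Resisting = 265.2 + 626.6·tan22.6° = 265.2 + 260.8 = 526.1 kN/m
FS = 526.1 / 170.6 = 3.084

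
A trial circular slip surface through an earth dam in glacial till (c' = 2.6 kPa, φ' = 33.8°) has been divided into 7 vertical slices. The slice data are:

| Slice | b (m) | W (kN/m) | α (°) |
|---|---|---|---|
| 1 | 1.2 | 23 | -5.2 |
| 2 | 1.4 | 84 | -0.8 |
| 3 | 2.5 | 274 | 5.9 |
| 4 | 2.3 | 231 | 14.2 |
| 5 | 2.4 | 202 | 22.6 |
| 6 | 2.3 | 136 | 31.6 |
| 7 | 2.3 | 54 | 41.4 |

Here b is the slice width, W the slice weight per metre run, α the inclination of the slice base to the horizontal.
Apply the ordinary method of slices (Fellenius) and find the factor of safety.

FS = 2.53

Ordinary method of slices: FS = Σ[c'·Δl_i + (W_i cosα_i)·tanφ'] / Σ W_i sinα_i, with Δl_i = b_i / cosα_i.
Slice 1: Δl = 1.2/cos(-5.2°) = 1.205 m; N'_1 = 23·cos(-5.2°) = 22.9; c'Δl = 3.13; W sinα = -2.1
Slice 2: Δl = 1.4/cos(-0.8°) = 1.400 m; N'_2 = 84·cos(-0.8°) = 84.0; c'Δl = 3.64; W sinα = -1.2
Slice 3: Δl = 2.5/cos5.9° = 2.513 m; N'_3 = 274·cos5.9° = 272.5; c'Δl = 6.53; W sinα = 28.2
Slice 4: Δl = 2.3/cos14.2° = 2.372 m; N'_4 = 231·cos14.2° = 223.9; c'Δl = 6.17; W sinα = 56.7
Slice 5: Δl = 2.4/cos22.6° = 2.600 m; N'_5 = 202·cos22.6° = 186.5; c'Δl = 6.76; W sinα = 77.6
Slice 6: Δl = 2.3/cos31.6° = 2.700 m; N'_6 = 136·cos31.6° = 115.8; c'Δl = 7.02; W sinα = 71.3
Slice 7: Δl = 2.3/cos41.4° = 3.066 m; N'_7 = 54·cos41.4° = 40.5; c'Δl = 7.97; W sinα = 35.7
Σc'Δl = 41.2 kN/m; ΣN' = 946.2 kN/m; ΣW sinα = 266.2 kN/m
Resisting = 41.2 + 946.2·tan33.8° = 41.2 + 633.4 = 674.7 kN/m
FS = 674.7 / 266.2 = 2.535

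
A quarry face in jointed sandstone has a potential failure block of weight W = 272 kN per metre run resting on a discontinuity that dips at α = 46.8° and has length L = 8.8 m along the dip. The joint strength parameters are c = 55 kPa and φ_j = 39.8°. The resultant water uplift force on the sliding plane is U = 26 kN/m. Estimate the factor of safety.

Resolving the block weight along and normal to the plane and applying the Mohr–Coulomb strength on the joint:
N' = W cosα − U = 272·cos46.8° − 26 = 160.2 kN/m
Driving force T = W sinα = 272·sin46.8° = 198.3 kN/m
Resisting force R = c·L + N'·tanφ_j = 55·8.8 + 160.2·tan39.8° = 484.0 + 133.5 = 617.5 kN/m
FS = R / T = 617.5 / 198.3 = 3.114

FS = 3.11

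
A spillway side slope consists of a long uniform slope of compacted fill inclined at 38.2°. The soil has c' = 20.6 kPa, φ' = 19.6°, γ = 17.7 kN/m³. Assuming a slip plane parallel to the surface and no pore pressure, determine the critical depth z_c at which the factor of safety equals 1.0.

z_c = 4.37 m

Setting FS = 1.00 in FS = [c' + γz cos²β tanφ'] / [γz sinβ cosβ] and solving for z:
z = c' / [γ cosβ (FS·sinβ − cosβ·tanφ')]
  = 20.6 / [17.7·cos38.2°·(1.00·sin38.2° − cos38.2°·tan19.6°)]
  = 20.6 / [17.7·0.7859·(1.00·0.6184 − 0.7859·0.3561)]
  = 20.6 / 4.7095 = 4.374 m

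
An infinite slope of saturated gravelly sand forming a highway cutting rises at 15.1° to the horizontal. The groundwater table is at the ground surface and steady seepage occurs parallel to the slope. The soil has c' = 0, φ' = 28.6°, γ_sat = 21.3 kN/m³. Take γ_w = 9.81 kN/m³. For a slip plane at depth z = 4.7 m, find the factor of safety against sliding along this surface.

With seepage parallel to the slope and the water table at the surface, the effective normal stress on the slip plane uses the buoyant unit weight γ' = γ_sat − γ_w while the driving shear stress uses γ_sat:
FS = [c' + γ' z cos²β tanφ'] / [γ_sat z sinβ cosβ]
(For c' = 0 this reduces to FS = (γ'/γ_sat)·tanφ'/tanβ.)
γ' = 21.3 − 9.81 = 11.49 kN/m³
Numerator = 0.0 + 11.49·4.7·cos²15.1°·tan28.6° = 0.0 + 11.49·4.7·0.9321·0.5452 = 27.445 kPa
Denominator = 21.3·4.7·sin15.1°·cos15.1° = 21.3·4.7·0.2605·0.9655 = 25.179 kPa
FS = 27.445 / 25.179 = 1.090

FS = 1.09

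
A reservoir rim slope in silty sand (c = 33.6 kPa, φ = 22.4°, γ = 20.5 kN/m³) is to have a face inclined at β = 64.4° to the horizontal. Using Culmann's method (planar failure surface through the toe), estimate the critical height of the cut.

Culmann's analysis gives the critical failure plane at α_cr = (β + φ)/2 = (64.4 + 22.4)/2 = 43.4°, and the critical height
H_c = (4c/γ) · sinβ cosφ / [1 − cos(β − φ)]
    = (4·33.6/20.5) · sin64.4°·cos22.4° / [1 − cos(42.0°)]
    = 6.556 · 0.9018·0.9245 / [1 − 0.7431]
    = 6.556 · 0.8338 / 0.2569
    = 21.28 m

H_c = 21.28 m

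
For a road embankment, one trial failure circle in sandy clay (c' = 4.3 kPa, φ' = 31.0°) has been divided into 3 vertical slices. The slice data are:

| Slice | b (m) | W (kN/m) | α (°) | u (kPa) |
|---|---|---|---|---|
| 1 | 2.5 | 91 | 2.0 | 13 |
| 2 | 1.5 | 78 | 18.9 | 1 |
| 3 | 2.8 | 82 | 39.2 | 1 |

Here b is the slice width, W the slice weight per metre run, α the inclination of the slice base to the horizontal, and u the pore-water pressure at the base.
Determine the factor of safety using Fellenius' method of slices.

FS = 1.84

Ordinary method of slices: FS = Σ[c'·Δl_i + (W_i cosα_i − u_i·Δl_i)·tanφ'] / Σ W_i sinα_i, with Δl_i = b_i / cosα_i.
Slice 1: Δl = 2.5/cos2.0° = 2.502 m; N'_1 = 91·cos2.0° − 13·2.502 = 58.4; c'Δl = 10.76; W sinα = 3.2
Slice 2: Δl = 1.5/cos18.9° = 1.585 m; N'_2 = 78·cos18.9° − 1·1.585 = 72.2; c'Δl = 6.82; W sinα = 25.3
Slice 3: Δl = 2.8/cos39.2° = 3.613 m; N'_3 = 82·cos39.2° − 1·3.613 = 59.9; c'Δl = 15.54; W sinα = 51.8
Σc'Δl = 33.1 kN/m; ΣN' = 190.6 kN/m; ΣW sinα = 80.3 kN/m
Resisting = 33.1 + 190.6·tan31.0° = 33.1 + 114.5 = 147.6 kN/m
FS = 147.6 / 80.3 = 1.839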